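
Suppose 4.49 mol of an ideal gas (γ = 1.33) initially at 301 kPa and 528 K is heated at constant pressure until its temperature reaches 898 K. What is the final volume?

111 L

V₁ = nRT₁/P₁ = 4.49×8.314×528/301 = 65.5 L.
Isobaric: P stays 301 kPa; V/T = const ⇒ T₂ = 898 K, V₂ = 111 L.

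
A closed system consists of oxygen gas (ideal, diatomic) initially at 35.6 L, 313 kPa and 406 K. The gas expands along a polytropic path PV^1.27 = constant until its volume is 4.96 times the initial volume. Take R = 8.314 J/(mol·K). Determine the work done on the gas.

-14500 J

n = P₁V₁/(RT₁) = 313×35.6/(8.314×406) = 3.30 mol.
Polytropic n=1.27: T₂ = T₁(V₁/V₂)^(n−1) = 406×(0.202)^0.27 = 263 K; P₂ = P₁(V₁/V₂)^n = 41.0 kPa.
W = (P₁V₁−P₂V₂)/(n−1) = (313×35.6−41.0×177)/0.27 = 14500 J.
Work done on the gas = −W_by = -14500 J.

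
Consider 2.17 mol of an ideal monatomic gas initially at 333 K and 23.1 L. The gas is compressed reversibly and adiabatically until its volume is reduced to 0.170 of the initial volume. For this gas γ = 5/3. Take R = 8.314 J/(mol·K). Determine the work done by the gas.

-20400 J

P₁ = nRT₁/V₁ = 2.17×8.314×333/23.1 = 260 kPa.
Adiabatic: TV^(γ−1) = const ⇒ T₂ = 333×(5.88)^0.667 = 1090 K; PV^γ = const ⇒ P₂ = 4990 kPa.
ΔU = nCvΔT = 2.17×12.5×(1090−333) = 20400 J.
Q = 0 for an adiabatic process, so W = −ΔU = -20400 J.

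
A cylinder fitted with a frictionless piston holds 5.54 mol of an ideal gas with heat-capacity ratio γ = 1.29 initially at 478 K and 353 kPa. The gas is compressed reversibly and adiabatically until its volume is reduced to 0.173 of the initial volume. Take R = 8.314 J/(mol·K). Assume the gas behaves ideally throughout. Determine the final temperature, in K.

795 K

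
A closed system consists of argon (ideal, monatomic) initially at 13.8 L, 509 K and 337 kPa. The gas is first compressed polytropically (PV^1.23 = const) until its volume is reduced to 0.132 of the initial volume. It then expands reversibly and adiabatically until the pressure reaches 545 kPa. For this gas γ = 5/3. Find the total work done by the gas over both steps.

-5850 J

n = P₁V₁/(RT₁) = 337×13.8/(8.314×509) = 1.10 mol.
Step 1 — Polytropic n=1.23: T₂ = T₁(V₁/V₂)^(n−1) = 509×(7.58)^0.23 = 811 K; P₂ = P₁(V₁/V₂)^n = 4070 kPa.
W = (P₁V₁−P₂V₂)/(n−1) = (337×13.8−4070×1.82)/0.23 = -12000 J.
ΔU = nCvΔT = 1.10×12.5×(811−509) = 4140 J.
Q = ΔU + W = -7860 J.
State after step 1: P = 4070 kPa, V = 1.82 L, T = 811 K.
Step 2 — Adiabatic: T₂/T₁ = (P₂/P₁)^((γ−1)/γ) ⇒ T₂ = 811×(0.134)^0.400 = 363 K; V₂ = 6.08 L.
ΔU = nCvΔT = 1.10×12.5×(363−811) = -6140 J.
Q = 0 for an adiabatic process, so W = −ΔU = 6140 J.
Net over both steps: W = -5850 J, Q = -7860 J, ΔU = -2000 J.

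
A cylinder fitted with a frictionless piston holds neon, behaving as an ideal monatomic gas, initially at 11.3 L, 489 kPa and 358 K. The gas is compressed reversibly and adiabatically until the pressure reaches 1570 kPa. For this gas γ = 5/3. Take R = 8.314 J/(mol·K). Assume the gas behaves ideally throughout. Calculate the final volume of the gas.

Adiabatic: T₂/T₁ = (P₂/P₁)^((γ−1)/γ) ⇒ T₂ = 358×(3.21)^0.400 = 571 K; V₂ = 5.61 L.

5.61 L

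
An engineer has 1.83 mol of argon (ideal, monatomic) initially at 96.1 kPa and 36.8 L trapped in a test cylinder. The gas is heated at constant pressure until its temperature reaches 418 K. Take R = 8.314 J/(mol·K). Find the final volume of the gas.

66.2 L

T₁ = P₁V₁/(nR) = 96.1×36.8/(1.83×8.314) = 232 K.
Isobaric: P stays 96.1 kPa; V/T = const ⇒ T₂ = 418 K, V₂ = 66.2 L.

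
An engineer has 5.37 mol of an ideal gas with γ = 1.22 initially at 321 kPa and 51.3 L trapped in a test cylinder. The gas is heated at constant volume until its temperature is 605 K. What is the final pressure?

527 kPa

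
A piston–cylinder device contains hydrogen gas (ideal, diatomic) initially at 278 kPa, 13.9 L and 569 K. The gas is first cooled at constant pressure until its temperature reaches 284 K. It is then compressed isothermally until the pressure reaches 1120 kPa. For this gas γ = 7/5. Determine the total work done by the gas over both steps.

n = P₁V₁/(RT₁) = 278×13.9/(8.314×569) = 0.817 mol.
Step 1 — Isobaric: P stays 278 kPa; V/T = const ⇒ T₂ = 284 K, V₂ = 6.94 L.
W = PΔV = 278×(6.94−13.9) kPa·L = -1940 J.
ΔU = nCvΔT = 0.817×20.8×(284−569) = -4840 J.
Q = ΔU + W = nCpΔT = -6770 J.
State after step 1: P = 278 kPa, V = 6.94 L, T = 284 K.
Step 2 — Isothermal: T stays 284 K; PV = const ⇒ V₂ = 1.72 L, P₂ = 1120 kPa.
ΔU = 0 (ideal gas, T constant).
W = nRT ln(V₂/V₁) = 0.817×8.314×284×ln(0.248) = -2690 J.
Q = ΔU + W = -2690 J.
Net over both steps: W = -4620 J, Q = -9460 J, ΔU = -4840 J.

-4620 J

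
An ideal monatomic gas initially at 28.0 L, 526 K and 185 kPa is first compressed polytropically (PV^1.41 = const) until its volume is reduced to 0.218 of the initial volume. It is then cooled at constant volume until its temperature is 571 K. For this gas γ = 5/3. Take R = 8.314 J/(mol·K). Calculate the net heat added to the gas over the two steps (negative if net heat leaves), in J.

n = P₁V₁/(RT₁) = 185×28.0/(8.314×526) = 1.18 mol.
Step 1 — Polytropic n=1.41: T₂ = T₁(V₁/V₂)^(n−1) = 526×(4.59)^0.41 = 982 K; P₂ = P₁(V₁/V₂)^n = 1580 kPa.
W = (P₁V₁−P₂V₂)/(n−1) = (185×28.0−1580×6.10)/0.41 = -11000 J.
ΔU = nCvΔT = 1.18×12.5×(982−526) = 6740 J.
Q = ΔU + W = -4220 J.
State after step 1: P = 1580 kPa, V = 6.10 L, T = 982 K.
Step 2 — Isochoric: V stays 6.10 L; P/T = const ⇒ T₂ = 571 K, P₂ = 921 kPa.
W = 0 (no volume change).
ΔU = nCvΔT = 1.18×12.5×(571−982) = -6070 J.
Q = ΔU = -6070 J.
Net over both steps: W = -11000 J, Q = -10300 J, ΔU = 665 J.

-10300 J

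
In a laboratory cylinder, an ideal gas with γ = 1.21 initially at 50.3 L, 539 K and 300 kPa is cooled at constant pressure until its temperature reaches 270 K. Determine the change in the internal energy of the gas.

-35900 J

n = P₁V₁/(RT₁) = 300×50.3/(8.314×539) = 3.37 mol.
Isobaric: P stays 300 kPa; V/T = const ⇒ T₂ = 270 K, V₂ = 25.2 L.
For an ideal gas ΔU = nCvΔT with Cv = R/(γ−1) = 39.6 J/(mol·K).
ΔU = 3.37×39.6×(270−539) = -35900 J.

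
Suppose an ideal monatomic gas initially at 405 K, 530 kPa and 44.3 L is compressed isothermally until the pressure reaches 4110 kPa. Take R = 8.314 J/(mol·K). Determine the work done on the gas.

48100 J

n = P₁V₁/(RT₁) = 530×44.3/(8.314×405) = 6.97 mol.
Isothermal: T stays 405 K; PV = const ⇒ V₂ = 5.71 L, P₂ = 4110 kPa.
W = nRT ln(V₂/V₁) = 6.97×8.314×405×ln(0.129) = -48100 J.
Work done on the gas = −W_by = 48100 J.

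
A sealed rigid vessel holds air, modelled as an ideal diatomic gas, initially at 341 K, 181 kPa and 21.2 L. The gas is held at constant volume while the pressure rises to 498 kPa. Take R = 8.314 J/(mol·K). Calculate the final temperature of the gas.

Isochoric: V stays 21.2 L; P/T = const ⇒ T₂ = 938 K, P₂ = 498 kPa.

938 K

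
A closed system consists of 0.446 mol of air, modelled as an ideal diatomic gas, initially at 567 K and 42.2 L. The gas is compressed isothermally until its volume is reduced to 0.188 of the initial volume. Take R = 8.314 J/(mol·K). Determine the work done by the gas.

-3510 J

P₁ = nRT₁/V₁ = 0.446×8.314×567/42.2 = 49.8 kPa.
Isothermal: T stays 567 K; PV = const ⇒ V₂ = 7.93 L, P₂ = 265 kPa.
W = nRT ln(V₂/V₁) = 0.446×8.314×567×ln(0.188) = -3510 J.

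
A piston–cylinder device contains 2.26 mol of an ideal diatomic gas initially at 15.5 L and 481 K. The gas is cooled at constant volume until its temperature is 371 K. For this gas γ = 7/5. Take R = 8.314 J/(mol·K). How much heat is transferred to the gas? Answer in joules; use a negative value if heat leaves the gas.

-5170 J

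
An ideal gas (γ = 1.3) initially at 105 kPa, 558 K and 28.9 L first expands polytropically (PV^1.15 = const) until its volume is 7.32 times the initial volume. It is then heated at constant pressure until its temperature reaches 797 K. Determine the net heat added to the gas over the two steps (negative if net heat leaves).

11600 J

n = P₁V₁/(RT₁) = 105×28.9/(8.314×558) = 0.654 mol.
Step 1 — Polytropic n=1.15: T₂ = T₁(V₁/V₂)^(n−1) = 558×(0.137)^0.15 = 414 K; P₂ = P₁(V₁/V₂)^n = 10.6 kPa.
W = (P₁V₁−P₂V₂)/(n−1) = (105×28.9−10.6×212)/0.15 = 5220 J.
ΔU = nCvΔT = 0.654×27.7×(414−558) = -2610 J.
Q = ΔU + W = 2610 J.
State after step 1: P = 10.6 kPa, V = 212 L, T = 414 K.
Step 2 — Isobaric: P stays 10.6 kPa; V/T = const ⇒ T₂ = 797 K, V₂ = 407 L.
W = PΔV = 10.6×(407−212) kPa·L = 2080 J.
ΔU = nCvΔT = 0.654×27.7×(797−414) = 6940 J.
Q = ΔU + W = nCpΔT = 9030 J.
Net over both steps: W = 7310 J, Q = 11600 J, ΔU = 4330 J.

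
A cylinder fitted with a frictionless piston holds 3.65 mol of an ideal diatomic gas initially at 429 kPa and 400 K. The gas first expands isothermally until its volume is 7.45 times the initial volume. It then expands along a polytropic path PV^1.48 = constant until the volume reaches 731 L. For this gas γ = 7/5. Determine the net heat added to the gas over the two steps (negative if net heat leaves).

22100 J

V₁ = nRT₁/P₁ = 3.65×8.314×400/429 = 28.3 L.
Step 1 — Isothermal: T stays 400 K; PV = const ⇒ V₂ = 211 L, P₂ = 57.6 kPa.
ΔU = 0 (ideal gas, T constant).
W = nRT ln(V₂/V₁) = 3.65×8.314×400×ln(7.45) = 24400 J.
Q = ΔU + W = 24400 J.
State after step 1: P = 57.6 kPa, V = 211 L, T = 400 K.
Step 2 — Polytropic n=1.48: T₂ = T₁(V₁/V₂)^(n−1) = 400×(0.288)^0.48 = 220 K; P₂ = P₁(V₁/V₂)^n = 9.14 kPa.
W = (P₁V₁−P₂V₂)/(n−1) = (57.6×211−9.14×731)/0.48 = 11400 J.
ΔU = nCvΔT = 3.65×20.8×(220−400) = -13600 J.
Q = ΔU + W = -2270 J.
Net over both steps: W = 35700 J, Q = 22100 J, ΔU = -13600 J.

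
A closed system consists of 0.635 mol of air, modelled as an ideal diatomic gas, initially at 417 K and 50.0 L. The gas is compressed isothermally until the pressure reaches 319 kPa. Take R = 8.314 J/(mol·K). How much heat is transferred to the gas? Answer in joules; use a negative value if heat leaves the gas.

P₁ = nRT₁/V₁ = 0.635×8.314×417/50.0 = 44.0 kPa.
Isothermal: T stays 417 K; PV = const ⇒ V₂ = 6.90 L, P₂ = 319 kPa.
ΔU = 0 (ideal gas, T constant).
W = nRT ln(V₂/V₁) = 0.635×8.314×417×ln(0.138) = -4360 J.
Q = ΔU + W = -4360 J.

-4360 J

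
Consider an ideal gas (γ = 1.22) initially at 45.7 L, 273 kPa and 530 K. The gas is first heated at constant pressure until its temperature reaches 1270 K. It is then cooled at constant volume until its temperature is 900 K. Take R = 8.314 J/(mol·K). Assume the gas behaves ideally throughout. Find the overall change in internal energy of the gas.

n = P₁V₁/(RT₁) = 273×45.7/(8.314×530) = 2.83 mol.
Step 1 — Isobaric: P stays 273 kPa; V/T = const ⇒ T₂ = 1270 K, V₂ = 110 L.
W = PΔV = 273×(110−45.7) kPa·L = 17400 J.
ΔU = nCvΔT = 2.83×37.8×(1270−530) = 79200 J.
Q = ΔU + W = nCpΔT = 96600 J.
State after step 1: P = 273 kPa, V = 110 L, T = 1270 K.
Step 2 — Isochoric: V stays 110 L; P/T = const ⇒ T₂ = 900 K, P₂ = 193 kPa.
W = 0 (no volume change).
ΔU = nCvΔT = 2.83×37.8×(900−1270) = -39600 J.
Q = ΔU = -39600 J.
Net over both steps: W = 17400 J, Q = 57000 J, ΔU = 39600 J.

39600 J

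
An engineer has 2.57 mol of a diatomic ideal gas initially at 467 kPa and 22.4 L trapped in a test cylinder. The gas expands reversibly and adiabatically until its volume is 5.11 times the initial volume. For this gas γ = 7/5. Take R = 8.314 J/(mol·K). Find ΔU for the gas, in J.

-12500 J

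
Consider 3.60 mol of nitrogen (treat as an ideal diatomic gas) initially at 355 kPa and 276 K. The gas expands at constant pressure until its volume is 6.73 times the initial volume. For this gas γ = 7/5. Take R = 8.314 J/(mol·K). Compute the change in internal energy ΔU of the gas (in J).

118000 J

V₁ = nRT₁/P₁ = 3.60×8.314×276/355 = 23.3 L.
Isobaric: P stays 355 kPa; V/T = const ⇒ T₂ = 1860 K, V₂ = 157 L.
For an ideal gas ΔU = nCvΔT with Cv = (5/2)R = 20.8 J/(mol·K).
ΔU = 3.60×20.8×(1860−276) = 118000 J.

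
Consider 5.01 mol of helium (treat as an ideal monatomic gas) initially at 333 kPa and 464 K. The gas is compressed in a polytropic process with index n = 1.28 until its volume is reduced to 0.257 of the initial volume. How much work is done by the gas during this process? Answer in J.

-32000 J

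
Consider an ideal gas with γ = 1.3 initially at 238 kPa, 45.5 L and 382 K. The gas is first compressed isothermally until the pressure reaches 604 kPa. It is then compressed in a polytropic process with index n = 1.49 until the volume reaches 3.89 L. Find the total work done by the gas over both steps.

-34700 J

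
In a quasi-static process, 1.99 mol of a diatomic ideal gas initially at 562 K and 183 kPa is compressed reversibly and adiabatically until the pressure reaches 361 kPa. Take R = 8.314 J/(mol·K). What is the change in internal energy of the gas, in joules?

V₁ = nRT₁/P₁ = 1.99×8.314×562/183 = 50.8 L.
Adiabatic: T₂/T₁ = (P₂/P₁)^((γ−1)/γ) ⇒ T₂ = 562×(1.97)^0.286 = 682 K; V₂ = 31.3 L.
For an ideal gas ΔU = nCvΔT with Cv = (5/2)R = 20.8 J/(mol·K).
ΔU = 1.99×20.8×(682−562) = 4980 J.

4980 J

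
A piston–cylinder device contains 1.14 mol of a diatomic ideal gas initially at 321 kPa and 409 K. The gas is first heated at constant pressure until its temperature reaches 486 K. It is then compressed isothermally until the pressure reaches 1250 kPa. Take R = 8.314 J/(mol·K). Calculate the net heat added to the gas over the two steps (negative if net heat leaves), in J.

-3710 J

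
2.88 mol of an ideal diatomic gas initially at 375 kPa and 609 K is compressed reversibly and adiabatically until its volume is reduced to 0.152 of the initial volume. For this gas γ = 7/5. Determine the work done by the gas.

V₁ = nRT₁/P₁ = 2.88×8.314×609/375 = 38.9 L.
Adiabatic: TV^(γ−1) = const ⇒ T₂ = 609×(6.58)^0.400 = 1290 K; PV^γ = const ⇒ P₂ = 5240 kPa.
ΔU = nCvΔT = 2.88×20.8×(1290−609) = 41000 J.
Q = 0 for an adiabatic process, so W = −ΔU = -41000 J.

-41000 J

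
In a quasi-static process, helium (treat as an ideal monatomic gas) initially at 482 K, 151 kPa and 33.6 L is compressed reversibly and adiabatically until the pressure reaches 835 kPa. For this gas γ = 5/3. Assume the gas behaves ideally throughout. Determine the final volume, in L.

Adiabatic: T₂/T₁ = (P₂/P₁)^((γ−1)/γ) ⇒ T₂ = 482×(5.53)^0.400 = 955 K; V₂ = 12.0 L.

12.0 L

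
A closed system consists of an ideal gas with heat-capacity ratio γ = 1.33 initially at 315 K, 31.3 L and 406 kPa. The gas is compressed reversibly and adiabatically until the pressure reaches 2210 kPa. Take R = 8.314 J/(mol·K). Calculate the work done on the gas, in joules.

n = P₁V₁/(RT₁) = 406×31.3/(8.314×315) = 4.85 mol.
Adiabatic: T₂/T₁ = (P₂/P₁)^((γ−1)/γ) ⇒ T₂ = 315×(5.44)^0.248 = 480 K; V₂ = 8.76 L.
ΔU = nCvΔT = 4.85×25.2×(480−315) = 20100 J.
Q = 0 for an adiabatic process, so W = −ΔU = -20100 J.
Work done on the gas = −W_by = 20100 J.

20100 J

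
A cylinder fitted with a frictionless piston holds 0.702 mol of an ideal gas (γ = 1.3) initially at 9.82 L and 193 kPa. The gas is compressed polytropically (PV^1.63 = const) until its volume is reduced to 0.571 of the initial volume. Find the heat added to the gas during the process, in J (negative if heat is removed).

1400 J

T₁ = P₁V₁/(nR) = 193×9.82/(0.702×8.314) = 325 K.
Polytropic n=1.63: T₂ = T₁(V₁/V₂)^(n−1) = 325×(1.75)^0.63 = 462 K; P₂ = P₁(V₁/V₂)^n = 481 kPa.
W = (P₁V₁−P₂V₂)/(n−1) = (193×9.82−481×5.61)/0.63 = -1270 J.
ΔU = nCvΔT = 0.702×27.7×(462−325) = 2670 J.
Q = ΔU + W = 1400 J.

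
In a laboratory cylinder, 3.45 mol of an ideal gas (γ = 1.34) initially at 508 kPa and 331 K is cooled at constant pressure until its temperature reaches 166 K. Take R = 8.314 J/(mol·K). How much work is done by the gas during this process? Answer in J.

-4730 J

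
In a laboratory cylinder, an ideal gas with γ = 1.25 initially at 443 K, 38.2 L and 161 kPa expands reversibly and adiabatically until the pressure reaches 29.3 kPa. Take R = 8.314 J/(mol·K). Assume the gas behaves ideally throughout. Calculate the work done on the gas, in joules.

-7100 J

n = P₁V₁/(RT₁) = 161×38.2/(8.314×443) = 1.67 mol.
Adiabatic: T₂/T₁ = (P₂/P₁)^((γ−1)/γ) ⇒ T₂ = 443×(0.182)^0.200 = 315 K; V₂ = 149 L.
ΔU = nCvΔT = 1.67×33.3×(315−443) = -7100 J.
Q = 0 for an adiabatic process, so W = −ΔU = 7100 J.
Work done on the gas = −W_by = -7100 J.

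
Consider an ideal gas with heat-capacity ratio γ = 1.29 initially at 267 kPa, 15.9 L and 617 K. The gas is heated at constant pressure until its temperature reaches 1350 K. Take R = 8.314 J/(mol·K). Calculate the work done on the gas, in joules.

n = P₁V₁/(RT₁) = 267×15.9/(8.314×617) = 0.828 mol.
Isobaric: P stays 267 kPa; V/T = const ⇒ T₂ = 1350 K, V₂ = 34.8 L.
W = PΔV = 267×(34.8−15.9) kPa·L = 5040 J.
Work done on the gas = −W_by = -5040 J.

-5040 J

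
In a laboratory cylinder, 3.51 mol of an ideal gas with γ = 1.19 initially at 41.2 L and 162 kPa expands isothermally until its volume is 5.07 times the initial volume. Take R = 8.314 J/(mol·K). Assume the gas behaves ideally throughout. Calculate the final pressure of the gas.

T₁ = P₁V₁/(nR) = 162×41.2/(3.51×8.314) = 229 K.
Isothermal: T stays 229 K; PV = const ⇒ V₂ = 209 L, P₂ = 32.0 kPa.

32.0 kPa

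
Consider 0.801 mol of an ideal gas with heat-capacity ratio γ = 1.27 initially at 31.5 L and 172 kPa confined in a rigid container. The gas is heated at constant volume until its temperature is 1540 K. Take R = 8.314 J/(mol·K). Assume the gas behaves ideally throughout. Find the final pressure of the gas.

326 kPa

T₁ = P₁V₁/(nR) = 172×31.5/(0.801×8.314) = 814 K.
Isochoric: V stays 31.5 L; P/T = const ⇒ T₂ = 1540 K, P₂ = 326 kPa.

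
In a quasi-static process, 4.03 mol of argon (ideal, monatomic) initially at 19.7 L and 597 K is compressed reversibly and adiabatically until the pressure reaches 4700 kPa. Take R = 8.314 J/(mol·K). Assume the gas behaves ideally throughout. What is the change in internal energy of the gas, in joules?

25400 J

P₁ = nRT₁/V₁ = 4.03×8.314×597/19.7 = 1020 kPa.
Adiabatic: T₂/T₁ = (P₂/P₁)^((γ−1)/γ) ⇒ T₂ = 597×(4.63)^0.400 = 1100 K; V₂ = 7.86 L.
For an ideal gas ΔU = nCvΔT with Cv = (3/2)R = 12.5 J/(mol·K).
ΔU = 4.03×12.5×(1100−597) = 25400 J.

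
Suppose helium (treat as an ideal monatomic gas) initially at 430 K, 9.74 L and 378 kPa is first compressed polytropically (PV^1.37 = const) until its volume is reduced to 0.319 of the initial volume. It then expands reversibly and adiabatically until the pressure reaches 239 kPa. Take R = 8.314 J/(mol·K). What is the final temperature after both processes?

n = P₁V₁/(RT₁) = 378×9.74/(8.314×430) = 1.03 mol.
Step 1 — Polytropic n=1.37: T₂ = T₁(V₁/V₂)^(n−1) = 430×(3.13)^0.37 = 656 K; P₂ = P₁(V₁/V₂)^n = 1810 kPa.
W = (P₁V₁−P₂V₂)/(n−1) = (378×9.74−1810×3.11)/0.37 = -5240 J.
ΔU = nCvΔT = 1.03×12.5×(656−430) = 2910 J.
Q = ΔU + W = -2330 J.
State after step 1: P = 1810 kPa, V = 3.11 L, T = 656 K.
Step 2 — Adiabatic: T₂/T₁ = (P₂/P₁)^((γ−1)/γ) ⇒ T₂ = 656×(0.132)^0.400 = 292 K; V₂ = 10.5 L.
ΔU = nCvΔT = 1.03×12.5×(292−656) = -4680 J.
Q = 0 for an adiabatic process, so W = −ΔU = 4680 J.
Net over both steps: W = -559 J, Q = -2330 J, ΔU = -1770 J.

292 K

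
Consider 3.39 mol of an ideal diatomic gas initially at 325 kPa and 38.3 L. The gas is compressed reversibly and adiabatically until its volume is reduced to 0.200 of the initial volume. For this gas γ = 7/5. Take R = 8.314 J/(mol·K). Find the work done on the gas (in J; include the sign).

T₁ = P₁V₁/(nR) = 325×38.3/(3.39×8.314) = 442 K.
Adiabatic: TV^(γ−1) = const ⇒ T₂ = 442×(5.00)^0.400 = 841 K; PV^γ = const ⇒ P₂ = 3090 kPa.
ΔU = nCvΔT = 3.39×20.8×(841−442) = 28100 J.
Q = 0 for an adiabatic process, so W = −ΔU = -28100 J.
Work done on the gas = −W_by = 28100 J.

28100 J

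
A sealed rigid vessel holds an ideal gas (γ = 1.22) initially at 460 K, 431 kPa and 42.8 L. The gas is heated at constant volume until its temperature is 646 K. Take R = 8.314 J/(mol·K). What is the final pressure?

605 kPa

Isochoric: V stays 42.8 L; P/T = const ⇒ T₂ = 646 K, P₂ = 605 kPa.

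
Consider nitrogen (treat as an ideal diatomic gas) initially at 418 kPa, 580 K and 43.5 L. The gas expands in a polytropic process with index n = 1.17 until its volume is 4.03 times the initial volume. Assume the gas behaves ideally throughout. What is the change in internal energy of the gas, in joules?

-9590 J

n = P₁V₁/(RT₁) = 418×43.5/(8.314×580) = 3.77 mol.
Polytropic n=1.17: T₂ = T₁(V₁/V₂)^(n−1) = 580×(0.248)^0.17 = 458 K; P₂ = P₁(V₁/V₂)^n = 81.8 kPa.
For an ideal gas ΔU = nCvΔT with Cv = (5/2)R = 20.8 J/(mol·K).
ΔU = 3.77×20.8×(458−580) = -9590 J.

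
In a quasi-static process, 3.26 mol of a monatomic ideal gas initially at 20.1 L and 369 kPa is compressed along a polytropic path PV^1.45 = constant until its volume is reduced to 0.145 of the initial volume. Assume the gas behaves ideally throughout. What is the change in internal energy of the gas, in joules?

T₁ = P₁V₁/(nR) = 369×20.1/(3.26×8.314) = 274 K.
Polytropic n=1.45: T₂ = T₁(V₁/V₂)^(n−1) = 274×(6.90)^0.45 = 652 K; P₂ = P₁(V₁/V₂)^n = 6070 kPa.
For an ideal gas ΔU = nCvΔT with Cv = (3/2)R = 12.5 J/(mol·K).
ΔU = 3.26×12.5×(652−274) = 15400 J.

15400 J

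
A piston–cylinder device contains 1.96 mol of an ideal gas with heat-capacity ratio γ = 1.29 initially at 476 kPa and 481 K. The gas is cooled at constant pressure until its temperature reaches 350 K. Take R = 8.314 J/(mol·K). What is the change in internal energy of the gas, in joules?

-7360 J

V₁ = nRT₁/P₁ = 1.96×8.314×481/476 = 16.5 L.
Isobaric: P stays 476 kPa; V/T = const ⇒ T₂ = 350 K, V₂ = 12.0 L.
For an ideal gas ΔU = nCvΔT with Cv = R/(γ−1) = 28.7 J/(mol·K).
ΔU = 1.96×28.7×(350−481) = -7360 J.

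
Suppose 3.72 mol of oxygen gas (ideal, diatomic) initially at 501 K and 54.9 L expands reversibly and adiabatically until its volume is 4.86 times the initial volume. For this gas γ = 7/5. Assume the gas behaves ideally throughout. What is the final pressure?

30.9 kPa

P₁ = nRT₁/V₁ = 3.72×8.314×501/54.9 = 282 kPa.
Adiabatic: TV^(γ−1) = const ⇒ T₂ = 501×(0.206)^0.400 = 266 K; PV^γ = const ⇒ P₂ = 30.9 kPa.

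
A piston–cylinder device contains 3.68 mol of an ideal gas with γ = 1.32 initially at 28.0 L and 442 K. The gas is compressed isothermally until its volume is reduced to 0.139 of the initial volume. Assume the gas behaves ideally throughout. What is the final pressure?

P₁ = nRT₁/V₁ = 3.68×8.314×442/28.0 = 483 kPa.
Isothermal: T stays 442 K; PV = const ⇒ V₂ = 3.89 L, P₂ = 3470 kPa.

3470 kPa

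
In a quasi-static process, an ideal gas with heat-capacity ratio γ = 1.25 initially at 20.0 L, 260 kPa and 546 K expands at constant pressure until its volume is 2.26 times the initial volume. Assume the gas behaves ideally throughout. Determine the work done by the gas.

6550 J

n = P₁V₁/(RT₁) = 260×20.0/(8.314×546) = 1.15 mol.
Isobaric: P stays 260 kPa; V/T = const ⇒ T₂ = 1230 K, V₂ = 45.2 L.
W = PΔV = 260×(45.2−20.0) kPa·L = 6550 J.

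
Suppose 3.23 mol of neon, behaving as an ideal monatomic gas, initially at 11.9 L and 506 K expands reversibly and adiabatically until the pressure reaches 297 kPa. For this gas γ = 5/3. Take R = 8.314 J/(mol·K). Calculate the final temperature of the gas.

295 K

P₁ = nRT₁/V₁ = 3.23×8.314×506/11.9 = 1140 kPa.
Adiabatic: T₂/T₁ = (P₂/P₁)^((γ−1)/γ) ⇒ T₂ = 506×(0.260)^0.400 = 295 K; V₂ = 26.7 L.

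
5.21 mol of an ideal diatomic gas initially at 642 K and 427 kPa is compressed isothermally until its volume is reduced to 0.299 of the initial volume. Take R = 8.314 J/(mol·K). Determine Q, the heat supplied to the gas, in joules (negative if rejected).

V₁ = nRT₁/P₁ = 5.21×8.314×642/427 = 65.1 L.
Isothermal: T stays 642 K; PV = const ⇒ V₂ = 19.5 L, P₂ = 1430 kPa.
ΔU = 0 (ideal gas, T constant).
W = nRT ln(V₂/V₁) = 5.21×8.314×642×ln(0.299) = -33600 J.
Q = ΔU + W = -33600 J.

-33600 J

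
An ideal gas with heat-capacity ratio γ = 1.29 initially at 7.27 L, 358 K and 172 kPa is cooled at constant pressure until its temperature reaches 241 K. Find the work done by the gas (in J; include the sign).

n = P₁V₁/(RT₁) = 172×7.27/(8.314×358) = 0.420 mol.
Isobaric: P stays 172 kPa; V/T = const ⇒ T₂ = 241 K, V₂ = 4.89 L.
W = PΔV = 172×(4.89−7.27) kPa·L = -409 J.

-409 J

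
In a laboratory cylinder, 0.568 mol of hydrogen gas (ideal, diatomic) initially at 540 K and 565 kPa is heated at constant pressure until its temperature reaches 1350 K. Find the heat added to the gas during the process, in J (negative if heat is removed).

V₁ = nRT₁/P₁ = 0.568×8.314×540/565 = 4.51 L.
Isobaric: P stays 565 kPa; V/T = const ⇒ T₂ = 1350 K, V₂ = 11.3 L.
W = PΔV = 565×(11.3−4.51) kPa·L = 3830 J.
ΔU = nCvΔT = 0.568×20.8×(1350−540) = 9560 J.
Q = ΔU + W = nCpΔT = 13400 J.

13400 J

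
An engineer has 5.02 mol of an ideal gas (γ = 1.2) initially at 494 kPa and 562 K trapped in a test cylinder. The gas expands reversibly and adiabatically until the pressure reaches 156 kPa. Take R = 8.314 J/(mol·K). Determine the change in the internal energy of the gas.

-20500 J

V₁ = nRT₁/P₁ = 5.02×8.314×562/494 = 47.5 L.
Adiabatic: T₂/T₁ = (P₂/P₁)^((γ−1)/γ) ⇒ T₂ = 562×(0.316)^0.167 = 464 K; V₂ = 124 L.
For an ideal gas ΔU = nCvΔT with Cv = R/(γ−1) = 41.6 J/(mol·K).
ΔU = 5.02×41.6×(464−562) = -20500 J.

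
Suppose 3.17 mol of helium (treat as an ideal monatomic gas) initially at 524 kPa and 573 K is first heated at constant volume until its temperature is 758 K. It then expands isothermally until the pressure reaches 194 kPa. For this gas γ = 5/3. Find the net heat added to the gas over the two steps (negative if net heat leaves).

V₁ = nRT₁/P₁ = 3.17×8.314×573/524 = 28.8 L.
Step 1 — Isochoric: V stays 28.8 L; P/T = const ⇒ T₂ = 758 K, P₂ = 693 kPa.
W = 0 (no volume change).
ΔU = nCvΔT = 3.17×12.5×(758−573) = 7310 J.
Q = ΔU = 7310 J.
State after step 1: P = 693 kPa, V = 28.8 L, T = 758 K.
Step 2 — Isothermal: T stays 758 K; PV = const ⇒ V₂ = 103 L, P₂ = 194 kPa.
ΔU = 0 (ideal gas, T constant).
W = nRT ln(V₂/V₁) = 3.17×8.314×758×ln(3.57) = 25400 J.
Q = ΔU + W = 25400 J.
Net over both steps: W = 25400 J, Q = 32800 J, ΔU = 7310 J.

32800 J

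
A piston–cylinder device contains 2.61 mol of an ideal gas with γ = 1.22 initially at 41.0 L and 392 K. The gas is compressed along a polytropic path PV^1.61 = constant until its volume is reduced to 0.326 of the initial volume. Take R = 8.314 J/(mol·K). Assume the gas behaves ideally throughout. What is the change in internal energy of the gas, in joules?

37900 J

P₁ = nRT₁/V₁ = 2.61×8.314×392/41.0 = 207 kPa.
Polytropic n=1.61: T₂ = T₁(V₁/V₂)^(n−1) = 392×(3.07)^0.61 = 777 K; P₂ = P₁(V₁/V₂)^n = 1260 kPa.
For an ideal gas ΔU = nCvΔT with Cv = R/(γ−1) = 37.8 J/(mol·K).
ΔU = 2.61×37.8×(777−392) = 37900 J.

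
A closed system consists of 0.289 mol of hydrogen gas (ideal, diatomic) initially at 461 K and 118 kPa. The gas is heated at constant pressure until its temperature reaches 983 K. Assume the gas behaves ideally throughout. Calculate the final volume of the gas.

20.0 L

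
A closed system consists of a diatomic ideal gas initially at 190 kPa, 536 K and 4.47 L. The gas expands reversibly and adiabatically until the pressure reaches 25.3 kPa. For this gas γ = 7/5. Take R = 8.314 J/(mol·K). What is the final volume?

Adiabatic: T₂/T₁ = (P₂/P₁)^((γ−1)/γ) ⇒ T₂ = 536×(0.133)^0.286 = 301 K; V₂ = 18.9 L.

18.9 L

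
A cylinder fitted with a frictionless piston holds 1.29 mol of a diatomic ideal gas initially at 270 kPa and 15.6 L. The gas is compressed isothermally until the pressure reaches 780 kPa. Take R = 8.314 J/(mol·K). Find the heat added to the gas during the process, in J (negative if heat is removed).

-4470 J

T₁ = P₁V₁/(nR) = 270×15.6/(1.29×8.314) = 393 K.
Isothermal: T stays 393 K; PV = const ⇒ V₂ = 5.40 L, P₂ = 780 kPa.
ΔU = 0 (ideal gas, T constant).
W = nRT ln(V₂/V₁) = 1.29×8.314×393×ln(0.346) = -4470 J.
Q = ΔU + W = -4470 J.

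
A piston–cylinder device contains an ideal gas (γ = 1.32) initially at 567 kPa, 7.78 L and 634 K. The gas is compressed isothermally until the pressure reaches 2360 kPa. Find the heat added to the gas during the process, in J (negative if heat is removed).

-6290 J

n = P₁V₁/(RT₁) = 567×7.78/(8.314×634) = 0.837 mol.
Isothermal: T stays 634 K; PV = const ⇒ V₂ = 1.87 L, P₂ = 2360 kPa.
ΔU = 0 (ideal gas, T constant).
W = nRT ln(V₂/V₁) = 0.837×8.314×634×ln(0.240) = -6290 J.
Q = ΔU + W = -6290 J.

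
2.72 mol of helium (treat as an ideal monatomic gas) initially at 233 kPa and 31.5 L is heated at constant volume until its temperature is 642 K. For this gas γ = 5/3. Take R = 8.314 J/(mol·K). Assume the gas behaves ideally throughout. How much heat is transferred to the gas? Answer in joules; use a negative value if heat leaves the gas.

T₁ = P₁V₁/(nR) = 233×31.5/(2.72×8.314) = 325 K.
Isochoric: V stays 31.5 L; P/T = const ⇒ T₂ = 642 K, P₂ = 461 kPa.
W = 0 (no volume change).
ΔU = nCvΔT = 2.72×12.5×(642−325) = 10800 J.
Q = ΔU = 10800 J.

10800 J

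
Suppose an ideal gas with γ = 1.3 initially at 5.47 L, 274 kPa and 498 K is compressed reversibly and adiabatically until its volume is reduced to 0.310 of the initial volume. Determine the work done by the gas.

-2100 J

n = P₁V₁/(RT₁) = 274×5.47/(8.314×498) = 0.362 mol.
Adiabatic: TV^(γ−1) = const ⇒ T₂ = 498×(3.23)^0.300 = 708 K; PV^γ = const ⇒ P₂ = 1260 kPa.
ΔU = nCvΔT = 0.362×27.7×(708−498) = 2100 J.
Q = 0 for an adiabatic process, so W = −ΔU = -2100 J.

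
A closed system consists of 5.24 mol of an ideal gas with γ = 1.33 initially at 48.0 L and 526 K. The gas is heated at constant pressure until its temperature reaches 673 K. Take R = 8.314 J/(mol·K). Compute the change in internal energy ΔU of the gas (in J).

P₁ = nRT₁/V₁ = 5.24×8.314×526/48.0 = 477 kPa.
Isobaric: P stays 477 kPa; V/T = const ⇒ T₂ = 673 K, V₂ = 61.4 L.
For an ideal gas ΔU = nCvΔT with Cv = R/(γ−1) = 25.2 J/(mol·K).
ΔU = 5.24×25.2×(673−526) = 19400 J.

19400 J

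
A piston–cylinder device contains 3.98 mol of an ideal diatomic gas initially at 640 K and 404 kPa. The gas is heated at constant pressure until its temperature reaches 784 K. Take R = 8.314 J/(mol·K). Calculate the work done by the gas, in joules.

4760 J

V₁ = nRT₁/P₁ = 3.98×8.314×640/404 = 52.4 L.
Isobaric: P stays 404 kPa; V/T = const ⇒ T₂ = 784 K, V₂ = 64.2 L.
W = PΔV = 404×(64.2−52.4) kPa·L = 4760 J.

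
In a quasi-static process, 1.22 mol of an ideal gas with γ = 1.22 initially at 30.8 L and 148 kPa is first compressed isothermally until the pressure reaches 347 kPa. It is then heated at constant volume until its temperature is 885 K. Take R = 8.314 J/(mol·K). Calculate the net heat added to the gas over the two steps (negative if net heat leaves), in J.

T₁ = P₁V₁/(nR) = 148×30.8/(1.22×8.314) = 449 K.
Step 1 — Isothermal: T stays 449 K; PV = const ⇒ V₂ = 13.1 L, P₂ = 347 kPa.
ΔU = 0 (ideal gas, T constant).
W = nRT ln(V₂/V₁) = 1.22×8.314×449×ln(0.427) = -3880 J.
Q = ΔU + W = -3880 J.
State after step 1: P = 347 kPa, V = 13.1 L, T = 449 K.
Step 2 — Isochoric: V stays 13.1 L; P/T = const ⇒ T₂ = 885 K, P₂ = 683 kPa.
W = 0 (no volume change).
ΔU = nCvΔT = 1.22×37.8×(885−449) = 20100 J.
Q = ΔU = 20100 J.
Net over both steps: W = -3880 J, Q = 16200 J, ΔU = 20100 J.

16200 J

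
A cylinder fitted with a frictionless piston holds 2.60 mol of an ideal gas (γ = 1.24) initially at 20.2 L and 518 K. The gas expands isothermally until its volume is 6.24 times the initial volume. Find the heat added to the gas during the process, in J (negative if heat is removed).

20500 J

P₁ = nRT₁/V₁ = 2.60×8.314×518/20.2 = 554 kPa.
Isothermal: T stays 518 K; PV = const ⇒ V₂ = 126 L, P₂ = 88.8 kPa.
ΔU = 0 (ideal gas, T constant).
W = nRT ln(V₂/V₁) = 2.60×8.314×518×ln(6.24) = 20500 J.
Q = ΔU + W = 20500 J.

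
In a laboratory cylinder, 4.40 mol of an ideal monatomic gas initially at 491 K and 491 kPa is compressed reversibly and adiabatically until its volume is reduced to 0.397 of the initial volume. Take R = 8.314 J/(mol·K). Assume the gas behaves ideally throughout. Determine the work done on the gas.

22900 J

V₁ = nRT₁/P₁ = 4.40×8.314×491/491 = 36.6 L.
Adiabatic: TV^(γ−1) = const ⇒ T₂ = 491×(2.52)^0.667 = 909 K; PV^γ = const ⇒ P₂ = 2290 kPa.
ΔU = nCvΔT = 4.40×12.5×(909−491) = 22900 J.
Q = 0 for an adiabatic process, so W = −ΔU = -22900 J.
Work done on the gas = −W_by = 22900 J.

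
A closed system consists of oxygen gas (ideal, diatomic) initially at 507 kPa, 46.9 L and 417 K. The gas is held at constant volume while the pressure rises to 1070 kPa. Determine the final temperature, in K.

880 K

Isochoric: V stays 46.9 L; P/T = const ⇒ T₂ = 880 K, P₂ = 1070 kPa.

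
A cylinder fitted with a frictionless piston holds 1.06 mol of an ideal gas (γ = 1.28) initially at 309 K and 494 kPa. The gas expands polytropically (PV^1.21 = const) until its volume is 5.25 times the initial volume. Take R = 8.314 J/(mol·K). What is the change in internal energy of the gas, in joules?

V₁ = nRT₁/P₁ = 1.06×8.314×309/494 = 5.51 L.
Polytropic n=1.21: T₂ = T₁(V₁/V₂)^(n−1) = 309×(0.190)^0.21 = 218 K; P₂ = P₁(V₁/V₂)^n = 66.4 kPa.
For an ideal gas ΔU = nCvΔT with Cv = R/(γ−1) = 29.7 J/(mol·K).
ΔU = 1.06×29.7×(218−309) = -2860 J.

-2860 J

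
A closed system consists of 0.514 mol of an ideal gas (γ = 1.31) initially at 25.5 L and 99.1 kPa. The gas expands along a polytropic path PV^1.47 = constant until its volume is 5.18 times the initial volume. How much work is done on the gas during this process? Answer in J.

T₁ = P₁V₁/(nR) = 99.1×25.5/(0.514×8.314) = 591 K.
Polytropic n=1.47: T₂ = T₁(V₁/V₂)^(n−1) = 591×(0.193)^0.47 = 273 K; P₂ = P₁(V₁/V₂)^n = 8.83 kPa.
W = (P₁V₁−P₂V₂)/(n−1) = (99.1×25.5−8.83×132)/0.47 = 2890 J.
Work done on the gas = −W_by = -2890 J.

-2890 J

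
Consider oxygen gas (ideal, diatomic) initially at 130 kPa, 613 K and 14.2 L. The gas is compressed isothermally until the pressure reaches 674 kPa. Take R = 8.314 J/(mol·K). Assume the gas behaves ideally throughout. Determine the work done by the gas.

-3040 J

n = P₁V₁/(RT₁) = 130×14.2/(8.314×613) = 0.362 mol.
Isothermal: T stays 613 K; PV = const ⇒ V₂ = 2.74 L, P₂ = 674 kPa.
W = nRT ln(V₂/V₁) = 0.362×8.314×613×ln(0.193) = -3040 J.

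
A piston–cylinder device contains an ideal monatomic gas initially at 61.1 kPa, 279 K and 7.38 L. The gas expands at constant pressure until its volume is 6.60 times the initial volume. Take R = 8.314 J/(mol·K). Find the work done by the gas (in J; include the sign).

2530 J

n = P₁V₁/(RT₁) = 61.1×7.38/(8.314×279) = 0.194 mol.
Isobaric: P stays 61.1 kPa; V/T = const ⇒ T₂ = 1840 K, V₂ = 48.7 L.
W = PΔV = 61.1×(48.7−7.38) kPa·L = 2530 J.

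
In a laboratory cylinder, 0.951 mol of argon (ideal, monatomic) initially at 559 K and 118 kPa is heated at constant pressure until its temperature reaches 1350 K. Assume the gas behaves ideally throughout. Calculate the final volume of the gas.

V₁ = nRT₁/P₁ = 0.951×8.314×559/118 = 37.5 L.
Isobaric: P stays 118 kPa; V/T = const ⇒ T₂ = 1350 K, V₂ = 90.5 L.

90.5 L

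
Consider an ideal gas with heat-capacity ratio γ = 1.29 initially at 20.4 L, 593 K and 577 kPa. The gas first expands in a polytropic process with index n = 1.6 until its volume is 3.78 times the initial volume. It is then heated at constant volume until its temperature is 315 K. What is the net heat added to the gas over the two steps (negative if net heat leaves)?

-8240 J

n = P₁V₁/(RT₁) = 577×20.4/(8.314×593) = 2.39 mol.
Step 1 — Polytropic n=1.6: T₂ = T₁(V₁/V₂)^(n−1) = 593×(0.265)^0.60 = 267 K; P₂ = P₁(V₁/V₂)^n = 68.7 kPa.
W = (P₁V₁−P₂V₂)/(n−1) = (577×20.4−68.7×77.1)/0.60 = 10800 J.
ΔU = nCvΔT = 2.39×28.7×(267−593) = -22300 J.
Q = ΔU + W = -11500 J.
State after step 1: P = 68.7 kPa, V = 77.1 L, T = 267 K.
Step 2 — Isochoric: V stays 77.1 L; P/T = const ⇒ T₂ = 315 K, P₂ = 81.1 kPa.
W = 0 (no volume change).
ΔU = nCvΔT = 2.39×28.7×(315−267) = 3280 J.
Q = ΔU = 3280 J.
Net over both steps: W = 10800 J, Q = -8240 J, ΔU = -19000 J.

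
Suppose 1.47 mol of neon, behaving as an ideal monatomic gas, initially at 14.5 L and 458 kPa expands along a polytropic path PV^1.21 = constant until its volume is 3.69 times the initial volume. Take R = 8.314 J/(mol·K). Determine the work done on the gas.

-7580 J

T₁ = P₁V₁/(nR) = 458×14.5/(1.47×8.314) = 543 K.
Polytropic n=1.21: T₂ = T₁(V₁/V₂)^(n−1) = 543×(0.271)^0.21 = 413 K; P₂ = P₁(V₁/V₂)^n = 94.4 kPa.
W = (P₁V₁−P₂V₂)/(n−1) = (458×14.5−94.4×53.5)/0.21 = 7580 J.
Work done on the gas = −W_by = -7580 J.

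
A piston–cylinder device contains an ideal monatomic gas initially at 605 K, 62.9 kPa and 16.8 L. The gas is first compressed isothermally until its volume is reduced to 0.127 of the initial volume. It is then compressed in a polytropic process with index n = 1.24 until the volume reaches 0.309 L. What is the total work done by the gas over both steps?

-4780 J

n = P₁V₁/(RT₁) = 62.9×16.8/(8.314×605) = 0.210 mol.
Step 1 — Isothermal: T stays 605 K; PV = const ⇒ V₂ = 2.13 L, P₂ = 495 kPa.
ΔU = 0 (ideal gas, T constant).
W = nRT ln(V₂/V₁) = 0.210×8.314×605×ln(0.127) = -2180 J.
Q = ΔU + W = -2180 J.
State after step 1: P = 495 kPa, V = 2.13 L, T = 605 K.
Step 2 — Polytropic n=1.24: T₂ = T₁(V₁/V₂)^(n−1) = 605×(6.90)^0.24 = 962 K; P₂ = P₁(V₁/V₂)^n = 5440 kPa.
W = (P₁V₁−P₂V₂)/(n−1) = (495×2.13−5440×0.309)/0.24 = -2600 J.
ΔU = nCvΔT = 0.210×12.5×(962−605) = 935 J.
Q = ΔU + W = -1660 J.
Net over both steps: W = -4780 J, Q = -3840 J, ΔU = 935 J.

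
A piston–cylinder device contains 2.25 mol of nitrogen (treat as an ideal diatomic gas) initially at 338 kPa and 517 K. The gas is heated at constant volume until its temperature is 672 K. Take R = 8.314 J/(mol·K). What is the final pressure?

439 kPa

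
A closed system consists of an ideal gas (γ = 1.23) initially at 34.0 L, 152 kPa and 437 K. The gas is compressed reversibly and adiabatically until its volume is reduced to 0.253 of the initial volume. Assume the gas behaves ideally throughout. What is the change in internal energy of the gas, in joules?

n = P₁V₁/(RT₁) = 152×34.0/(8.314×437) = 1.42 mol.
Adiabatic: TV^(γ−1) = const ⇒ T₂ = 437×(3.95)^0.230 = 599 K; PV^γ = const ⇒ P₂ = 824 kPa.
For an ideal gas ΔU = nCvΔT with Cv = R/(γ−1) = 36.1 J/(mol·K).
ΔU = 1.42×36.1×(599−437) = 8350 J.

8350 J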